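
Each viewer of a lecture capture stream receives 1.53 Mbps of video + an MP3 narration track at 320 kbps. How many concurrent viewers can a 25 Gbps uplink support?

13513

Audio: 320 kbps = 0.320 Mbps.
Per-viewer media rate: 1.850 Mbps.
25 Gbps = 25,000 Mbps; 25,000 / 1.850 = 13513.51 → 13513 viewers.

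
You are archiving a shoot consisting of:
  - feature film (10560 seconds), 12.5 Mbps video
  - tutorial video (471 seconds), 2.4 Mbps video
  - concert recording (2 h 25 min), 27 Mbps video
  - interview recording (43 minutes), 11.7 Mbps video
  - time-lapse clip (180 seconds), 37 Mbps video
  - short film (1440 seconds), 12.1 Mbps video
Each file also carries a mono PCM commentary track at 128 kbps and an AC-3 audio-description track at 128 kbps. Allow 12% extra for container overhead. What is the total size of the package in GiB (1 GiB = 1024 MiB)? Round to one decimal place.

55.9 GiB

Audio total: 128 + 128 = 256 kbps = 0.256 Mbps.
feature film: 12.756 Mbps × 10560 s × 1.12 = 150867.8 Mb
tutorial video: 2.656 Mbps × 471 s × 1.12 = 1401.1 Mb
concert recording: 27.256 Mbps × 8700 s × 1.12 = 265582.5 Mb
interview recording: 11.956 Mbps × 2580 s × 1.12 = 34548.1 Mb
time-lapse clip: 37.256 Mbps × 180 s × 1.12 = 7510.8 Mb
short film: 12.356 Mbps × 1440 s × 1.12 = 19927.8 Mb
Total: 479837.9 Mb = 59979.7 MB.
= 55.86 GiB.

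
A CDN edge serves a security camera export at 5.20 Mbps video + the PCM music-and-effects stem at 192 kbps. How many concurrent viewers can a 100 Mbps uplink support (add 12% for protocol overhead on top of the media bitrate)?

16

Audio: 192 kbps = 0.192 Mbps.
Per-viewer media rate: 5.392 Mbps.
On the wire with 12% overhead: 6.039 Mbps.
100 Mbps = 100.0 Mbps; 100.0 / 6.039 = 16.56 → 16 viewers.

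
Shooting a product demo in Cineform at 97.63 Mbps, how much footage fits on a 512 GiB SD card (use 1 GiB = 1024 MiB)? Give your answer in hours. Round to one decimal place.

Capacity: 512 GiB = 4,398,047 Mb.
Recording time: 4,398,047 / 97.630 = 45,048 s ≈ 12.5 hours.

12.5 hours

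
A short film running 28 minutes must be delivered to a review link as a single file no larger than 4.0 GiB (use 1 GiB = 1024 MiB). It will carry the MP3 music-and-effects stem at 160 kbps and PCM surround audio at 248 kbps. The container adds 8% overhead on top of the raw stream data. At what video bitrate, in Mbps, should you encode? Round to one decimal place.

18.5 Mbps

Budget: 4.0 GiB = 34359.7 Mb.
Stream payload after overhead: 34359.7 / 1.08 = 31814.6 Mb.
28 min = 1680 s
Total bitrate budget: 31814.6 Mb / 1680 s = 18.937 Mbps.
Audio total: 160 + 248 = 408 kbps = 0.408 Mbps.
Video: 18.937 − 0.408 = 18.529 Mbps.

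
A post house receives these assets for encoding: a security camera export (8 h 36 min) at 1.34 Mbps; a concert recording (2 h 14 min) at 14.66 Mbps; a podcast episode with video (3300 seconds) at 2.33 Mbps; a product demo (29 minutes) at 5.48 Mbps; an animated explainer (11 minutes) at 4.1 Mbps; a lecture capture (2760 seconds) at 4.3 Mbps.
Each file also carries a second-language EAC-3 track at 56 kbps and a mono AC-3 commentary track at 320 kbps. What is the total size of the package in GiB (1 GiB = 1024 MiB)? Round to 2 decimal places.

Audio total: 56 + 320 = 376 kbps = 0.376 Mbps.
security camera export: 1.716 Mbps × 30960 s = 53127.4 Mb
concert recording: 15.036 Mbps × 8040 s = 120889.4 Mb
podcast episode with video: 2.706 Mbps × 3300 s = 8929.8 Mb
product demo: 5.856 Mbps × 1740 s = 10189.4 Mb
animated explainer: 4.476 Mbps × 660 s = 2954.2 Mb
lecture capture: 4.676 Mbps × 2760 s = 12905.8 Mb
Total: 208996.0 Mb = 26124.5 MB.
= 24.33 GiB.

24.33 GiB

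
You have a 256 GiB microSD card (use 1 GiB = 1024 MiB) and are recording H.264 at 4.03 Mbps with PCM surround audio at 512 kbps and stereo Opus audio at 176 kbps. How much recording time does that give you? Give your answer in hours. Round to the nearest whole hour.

129 hours

Audio total: 512 + 176 = 688 kbps = 0.688 Mbps.
Total bitrate: 4.03 + 0.688 = 4.718 Mbps.
Capacity: 256 GiB = 2,199,023 Mb.
Recording time: 2,199,023 / 4.718 = 466,092 s ≈ 129 hours.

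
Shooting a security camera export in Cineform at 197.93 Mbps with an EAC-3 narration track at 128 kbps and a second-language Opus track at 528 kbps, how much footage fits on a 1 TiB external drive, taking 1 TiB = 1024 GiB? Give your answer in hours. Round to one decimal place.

Audio total: 128 + 528 = 656 kbps = 0.656 Mbps.
Total bitrate: 197.93 + 0.656 = 198.586 Mbps.
Capacity: 1 TiB = 8,796,093 Mb.
Recording time: 8,796,093 / 198.586 = 44,294 s ≈ 12.3 hours.

12.3 hours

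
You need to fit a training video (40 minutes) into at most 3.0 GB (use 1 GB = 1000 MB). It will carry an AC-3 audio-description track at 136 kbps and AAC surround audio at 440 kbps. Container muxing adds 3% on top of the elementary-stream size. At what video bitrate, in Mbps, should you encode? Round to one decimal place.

9.1 Mbps

Budget: 3.0 GB = 24000.0 Mb.
Stream payload after overhead: 24000.0 / 1.03 = 23301.0 Mb.
40 min = 2400 s
Total bitrate budget: 23301.0 Mb / 2400 s = 9.709 Mbps.
Audio total: 136 + 440 = 576 kbps = 0.576 Mbps.
Video: 9.709 − 0.576 = 9.133 Mbps.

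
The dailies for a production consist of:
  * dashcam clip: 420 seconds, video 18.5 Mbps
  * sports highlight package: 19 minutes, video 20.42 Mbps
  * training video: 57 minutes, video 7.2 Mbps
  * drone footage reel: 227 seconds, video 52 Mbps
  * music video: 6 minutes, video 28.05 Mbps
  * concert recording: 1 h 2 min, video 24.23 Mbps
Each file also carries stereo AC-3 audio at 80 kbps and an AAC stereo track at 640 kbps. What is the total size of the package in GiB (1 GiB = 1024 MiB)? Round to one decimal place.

Audio total: 80 + 640 = 720 kbps = 0.720 Mbps.
dashcam clip: 19.220 Mbps × 420 s = 8072.4 Mb
sports highlight package: 21.140 Mbps × 1140 s = 24099.6 Mb
training video: 7.920 Mbps × 3420 s = 27086.4 Mb
drone footage reel: 52.720 Mbps × 227 s = 11967.4 Mb
music video: 28.770 Mbps × 360 s = 10357.2 Mb
concert recording: 24.950 Mbps × 3720 s = 92814.0 Mb
Total: 174397.0 Mb = 21799.6 MB.
= 20.30 GiB.

20.3 GiB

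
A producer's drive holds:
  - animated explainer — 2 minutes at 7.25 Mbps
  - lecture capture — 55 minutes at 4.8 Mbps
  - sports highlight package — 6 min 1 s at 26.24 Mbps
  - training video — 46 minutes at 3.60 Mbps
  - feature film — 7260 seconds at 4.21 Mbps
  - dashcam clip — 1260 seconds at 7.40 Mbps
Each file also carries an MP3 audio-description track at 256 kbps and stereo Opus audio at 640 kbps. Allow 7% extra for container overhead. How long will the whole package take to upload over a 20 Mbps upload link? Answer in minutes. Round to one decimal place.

Audio total: 256 + 640 = 896 kbps = 0.896 Mbps.
animated explainer: 8.146 Mbps × 120 s × 1.07 = 1045.9 Mb
lecture capture: 5.696 Mbps × 3300 s × 1.07 = 20112.6 Mb
sports highlight package: 27.136 Mbps × 361 s × 1.07 = 10481.8 Mb
training video: 4.496 Mbps × 2760 s × 1.07 = 13277.6 Mb
feature film: 5.106 Mbps × 7260 s × 1.07 = 39664.4 Mb
dashcam clip: 8.296 Mbps × 1260 s × 1.07 = 11184.7 Mb
Total: 95767.0 Mb = 11970.9 MB.
At 20 Mbps: 95767.0 / 20 = 4788 s ≈ 79.8 minutes.

79.8 minutes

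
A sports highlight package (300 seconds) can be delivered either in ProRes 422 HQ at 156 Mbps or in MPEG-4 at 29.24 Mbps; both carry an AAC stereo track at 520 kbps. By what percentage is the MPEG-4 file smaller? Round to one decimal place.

81.0%

Audio: 520 kbps = 0.520 Mbps.
ProRes 422 HQ: 156.520 Mbps × 300 s = 46956.0 Mb = 5.870 GB.
MPEG-4: 29.760 Mbps × 300 s = 8928.0 Mb = 1.116 GB.
Reduction: (1 − 1.116/5.870) × 100 = 80.99%.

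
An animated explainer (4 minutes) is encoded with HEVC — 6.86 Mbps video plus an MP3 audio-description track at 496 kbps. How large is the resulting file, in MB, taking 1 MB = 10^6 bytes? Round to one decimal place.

220.7 MB

4 min = 240 s
Audio: 496 kbps = 0.496 Mbps.
Total bitrate: 6.86 + 0.496 = 7.356 Mbps.
Stream data: 7.356 Mbps × 240 s = 1765.4 Mb.
1,765 Mb ÷ 8 = 220.7 MB → 220.7 MB.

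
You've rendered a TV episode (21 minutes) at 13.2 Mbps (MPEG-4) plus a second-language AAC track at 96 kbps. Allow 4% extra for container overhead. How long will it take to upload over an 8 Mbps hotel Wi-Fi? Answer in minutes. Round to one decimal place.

21 min = 1260 s
Audio: 96 kbps = 0.096 Mbps.
Total bitrate: 13.296 Mbps.
File: 13.296 Mbps × 1260 s = 16753.0 Mb.
With 4% container overhead: ×1.04. → 17423.1 Mb.
At 8 Mbps: 17423.1 / 8 = 2177.9 s ≈ 36.3 minutes.

36.3 minutes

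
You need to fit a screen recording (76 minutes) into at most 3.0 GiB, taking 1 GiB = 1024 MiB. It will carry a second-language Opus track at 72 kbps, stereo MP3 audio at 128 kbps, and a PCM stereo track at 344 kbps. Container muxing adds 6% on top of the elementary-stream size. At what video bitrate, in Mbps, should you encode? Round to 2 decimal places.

4.79 Mbps

Budget: 3.0 GiB = 25769.8 Mb.
Stream payload after overhead: 25769.8 / 1.06 = 24311.1 Mb.
76 min = 4560 s
Total bitrate budget: 24311.1 Mb / 4560 s = 5.331 Mbps.
Audio total: 72 + 128 + 344 = 544 kbps = 0.544 Mbps.
Video: 5.331 − 0.544 = 4.787 Mbps.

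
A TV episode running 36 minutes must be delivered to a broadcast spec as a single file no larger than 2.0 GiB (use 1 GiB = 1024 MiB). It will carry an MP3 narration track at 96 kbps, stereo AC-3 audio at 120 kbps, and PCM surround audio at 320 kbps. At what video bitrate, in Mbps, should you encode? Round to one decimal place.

Budget: 2.0 GiB = 17179.9 Mb.
36 min = 2160 s
Total bitrate budget: 17179.9 Mb / 2160 s = 7.954 Mbps.
Audio total: 96 + 120 + 320 = 536 kbps = 0.536 Mbps.
Video: 7.954 − 0.536 = 7.418 Mbps.

7.4 Mbps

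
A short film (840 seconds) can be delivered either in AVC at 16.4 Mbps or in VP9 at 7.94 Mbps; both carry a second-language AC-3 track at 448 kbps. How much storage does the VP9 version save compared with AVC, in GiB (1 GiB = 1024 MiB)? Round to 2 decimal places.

0.83 GiB

Audio: 448 kbps = 0.448 Mbps.
AVC: 16.848 Mbps × 840 s = 14152.3 Mb = 1.648 GiB.
VP9: 8.388 Mbps × 840 s = 7045.9 Mb = 0.820 GiB.
Saving: 1.648 − 0.820 = 0.827 GiB.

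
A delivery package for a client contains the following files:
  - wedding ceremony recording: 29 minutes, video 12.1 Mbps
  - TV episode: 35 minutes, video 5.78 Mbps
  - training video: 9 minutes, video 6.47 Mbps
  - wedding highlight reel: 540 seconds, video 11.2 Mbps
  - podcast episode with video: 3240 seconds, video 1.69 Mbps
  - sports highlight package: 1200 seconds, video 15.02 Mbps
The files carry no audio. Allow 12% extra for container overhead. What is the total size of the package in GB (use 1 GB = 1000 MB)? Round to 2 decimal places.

9.27 GB

wedding ceremony recording: 12.100 Mbps × 1740 s × 1.12 = 23580.5 Mb
TV episode: 5.780 Mbps × 2100 s × 1.12 = 13594.6 Mb
training video: 6.470 Mbps × 540 s × 1.12 = 3913.1 Mb
wedding highlight reel: 11.200 Mbps × 540 s × 1.12 = 6773.8 Mb
podcast episode with video: 1.690 Mbps × 3240 s × 1.12 = 6132.7 Mb
sports highlight package: 15.020 Mbps × 1200 s × 1.12 = 20186.9 Mb
Total: 74181.4 Mb = 9272.7 MB.
= 9.273 GB.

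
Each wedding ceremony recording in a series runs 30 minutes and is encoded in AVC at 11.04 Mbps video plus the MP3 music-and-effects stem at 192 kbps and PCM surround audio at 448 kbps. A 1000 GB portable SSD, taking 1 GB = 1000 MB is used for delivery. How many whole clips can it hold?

380

30 min = 1800 s
Audio total: 192 + 448 = 640 kbps = 0.640 Mbps.
Total bitrate: 11.680 Mbps.
Per item: 11.680 Mbps × 1800 s = 21,024 Mb = 2,628 MB.
Capacity: 1000 GB = 8,000,000 Mb; 380.52 items → 380 complete.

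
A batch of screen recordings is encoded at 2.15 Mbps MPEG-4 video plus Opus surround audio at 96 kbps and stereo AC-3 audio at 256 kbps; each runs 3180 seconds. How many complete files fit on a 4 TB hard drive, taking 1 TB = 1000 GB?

4021

Audio total: 96 + 256 = 352 kbps = 0.352 Mbps.
Total bitrate: 2.502 Mbps.
Per item: 2.502 Mbps × 3180 s = 7,956 Mb = 994.5 MB.
Capacity: 4 TB = 32,000,000 Mb; 4021.94 items → 4021 complete.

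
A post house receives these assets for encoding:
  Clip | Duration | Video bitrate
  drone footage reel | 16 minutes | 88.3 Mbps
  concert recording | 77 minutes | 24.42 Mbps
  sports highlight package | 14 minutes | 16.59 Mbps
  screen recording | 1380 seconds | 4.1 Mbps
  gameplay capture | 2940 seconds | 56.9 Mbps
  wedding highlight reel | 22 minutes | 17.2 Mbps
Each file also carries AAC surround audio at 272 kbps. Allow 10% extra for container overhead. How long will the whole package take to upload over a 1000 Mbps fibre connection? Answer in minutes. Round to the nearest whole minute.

Audio: 272 kbps = 0.272 Mbps.
drone footage reel: 88.572 Mbps × 960 s × 1.10 = 93532.0 Mb
concert recording: 24.692 Mbps × 4620 s × 1.10 = 125484.7 Mb
sports highlight package: 16.862 Mbps × 840 s × 1.10 = 15580.5 Mb
screen recording: 4.372 Mbps × 1380 s × 1.10 = 6636.7 Mb
gameplay capture: 57.172 Mbps × 2940 s × 1.10 = 184894.2 Mb
wedding highlight reel: 17.472 Mbps × 1320 s × 1.10 = 25369.3 Mb
Total: 451497.6 Mb = 56437.2 MB.
At 1000 Mbps: 451497.6 / 1000 = 451 s ≈ 7.52 minutes.

8 minutes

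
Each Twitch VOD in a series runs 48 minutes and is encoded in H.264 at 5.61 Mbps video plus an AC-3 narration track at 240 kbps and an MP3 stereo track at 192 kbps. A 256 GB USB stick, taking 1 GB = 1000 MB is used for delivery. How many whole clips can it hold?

117

48 min = 2880 s
Audio total: 240 + 192 = 432 kbps = 0.432 Mbps.
Total bitrate: 6.042 Mbps.
Per item: 6.042 Mbps × 2880 s = 17,401 Mb = 2,175 MB.
Capacity: 256 GB = 2,048,000 Mb; 117.69 items → 117 complete.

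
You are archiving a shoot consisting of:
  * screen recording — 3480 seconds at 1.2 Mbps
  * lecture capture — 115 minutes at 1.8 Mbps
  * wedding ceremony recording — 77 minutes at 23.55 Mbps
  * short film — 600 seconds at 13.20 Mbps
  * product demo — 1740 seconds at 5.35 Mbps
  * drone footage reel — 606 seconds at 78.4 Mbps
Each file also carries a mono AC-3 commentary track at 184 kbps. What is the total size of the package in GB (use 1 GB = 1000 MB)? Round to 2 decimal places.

24.18 GB

Audio: 184 kbps = 0.184 Mbps.
screen recording: 1.384 Mbps × 3480 s = 4816.3 Mb
lecture capture: 1.984 Mbps × 6900 s = 13689.6 Mb
wedding ceremony recording: 23.734 Mbps × 4620 s = 109651.1 Mb
short film: 13.384 Mbps × 600 s = 8030.4 Mb
product demo: 5.534 Mbps × 1740 s = 9629.2 Mb
drone footage reel: 78.584 Mbps × 606 s = 47621.9 Mb
Total: 193438.5 Mb = 24179.8 MB.
= 24.18 GB.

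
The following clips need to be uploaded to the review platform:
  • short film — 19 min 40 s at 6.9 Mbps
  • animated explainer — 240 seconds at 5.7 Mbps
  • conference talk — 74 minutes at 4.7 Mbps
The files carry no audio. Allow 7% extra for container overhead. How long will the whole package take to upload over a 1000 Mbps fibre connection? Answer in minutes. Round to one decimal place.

0.5 minutes

short film: 6.900 Mbps × 1180 s × 1.07 = 8711.9 Mb
animated explainer: 5.700 Mbps × 240 s × 1.07 = 1463.8 Mb
conference talk: 4.700 Mbps × 4440 s × 1.07 = 22328.8 Mb
Total: 32504.5 Mb = 4063.1 MB.
At 1000 Mbps: 32504.5 / 1000 = 33 s ≈ 0.542 minutes.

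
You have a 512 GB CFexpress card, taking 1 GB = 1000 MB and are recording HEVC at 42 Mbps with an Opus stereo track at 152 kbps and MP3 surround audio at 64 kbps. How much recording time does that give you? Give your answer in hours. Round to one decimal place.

27.0 hours

Audio total: 152 + 64 = 216 kbps = 0.216 Mbps.
Total bitrate: 42 + 0.216 = 42.216 Mbps.
Capacity: 512 GB = 4,096,000 Mb.
Recording time: 4,096,000 / 42.216 = 97,025 s ≈ 27.0 hours.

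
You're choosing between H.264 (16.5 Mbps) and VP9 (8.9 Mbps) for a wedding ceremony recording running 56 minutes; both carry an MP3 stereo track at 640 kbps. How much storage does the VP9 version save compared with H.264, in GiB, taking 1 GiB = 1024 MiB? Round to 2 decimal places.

2.97 GiB

56 min = 3360 s
Audio: 640 kbps = 0.640 Mbps.
H.264: 17.140 Mbps × 3360 s = 57590.4 Mb = 6.704 GiB.
VP9: 9.540 Mbps × 3360 s = 32054.4 Mb = 3.732 GiB.
Saving: 6.704 − 3.732 = 2.973 GiB.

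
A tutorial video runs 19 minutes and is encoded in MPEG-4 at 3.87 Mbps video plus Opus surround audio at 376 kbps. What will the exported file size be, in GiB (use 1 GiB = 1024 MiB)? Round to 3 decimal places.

0.564 GiB

19 min = 1140 s
Audio: 376 kbps = 0.376 Mbps.
Total bitrate: 3.87 + 0.376 = 4.246 Mbps.
Stream data: 4.246 Mbps × 1140 s = 4840.4 Mb.
4,840 Mb = 605,055,000 bytes ÷ 1,073,741,824 = 0.5635 GiB.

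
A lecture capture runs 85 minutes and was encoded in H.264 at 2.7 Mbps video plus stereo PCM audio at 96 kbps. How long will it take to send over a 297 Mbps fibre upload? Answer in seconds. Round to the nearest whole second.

85 min = 5100 s
Audio: 96 kbps = 0.096 Mbps.
Total bitrate: 2.796 Mbps.
File: 2.796 Mbps × 5100 s = 14259.6 Mb.
At 297 Mbps: 14259.6 / 297 = 48.0 s ≈ 48 seconds.

48 seconds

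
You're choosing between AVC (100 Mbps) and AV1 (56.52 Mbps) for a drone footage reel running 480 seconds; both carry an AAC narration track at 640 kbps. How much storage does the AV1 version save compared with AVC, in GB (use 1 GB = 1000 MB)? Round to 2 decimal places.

Audio: 640 kbps = 0.640 Mbps.
AVC: 100.640 Mbps × 480 s = 48307.2 Mb = 6.038 GB.
AV1: 57.160 Mbps × 480 s = 27436.8 Mb = 3.430 GB.
Saving: 6.038 − 3.430 = 2.609 GB.

2.61 GB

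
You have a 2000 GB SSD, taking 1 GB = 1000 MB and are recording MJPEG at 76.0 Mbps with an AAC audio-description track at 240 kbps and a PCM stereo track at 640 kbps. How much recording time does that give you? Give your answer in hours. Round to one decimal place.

57.8 hours

Audio total: 240 + 640 = 880 kbps = 0.880 Mbps.
Total bitrate: 76.0 + 0.880 = 76.880 Mbps.
Capacity: 2000 GB = 16,000,000 Mb.
Recording time: 16,000,000 / 76.880 = 208,117 s ≈ 57.8 hours.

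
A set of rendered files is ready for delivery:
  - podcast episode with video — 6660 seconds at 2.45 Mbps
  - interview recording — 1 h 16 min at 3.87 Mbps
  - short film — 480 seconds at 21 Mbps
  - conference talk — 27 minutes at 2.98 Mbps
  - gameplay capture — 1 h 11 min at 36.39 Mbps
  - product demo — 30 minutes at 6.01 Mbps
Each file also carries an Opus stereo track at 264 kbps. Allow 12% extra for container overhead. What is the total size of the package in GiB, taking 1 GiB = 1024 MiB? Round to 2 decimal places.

Audio: 264 kbps = 0.264 Mbps.
podcast episode with video: 2.714 Mbps × 6660 s × 1.12 = 20244.3 Mb
interview recording: 4.134 Mbps × 4560 s × 1.12 = 21113.2 Mb
short film: 21.264 Mbps × 480 s × 1.12 = 11431.5 Mb
conference talk: 3.244 Mbps × 1620 s × 1.12 = 5885.9 Mb
gameplay capture: 36.654 Mbps × 4260 s × 1.12 = 174883.6 Mb
product demo: 6.274 Mbps × 1800 s × 1.12 = 12648.4 Mb
Total: 246206.8 Mb = 30775.9 MB.
= 28.66 GiB.

28.66 GiB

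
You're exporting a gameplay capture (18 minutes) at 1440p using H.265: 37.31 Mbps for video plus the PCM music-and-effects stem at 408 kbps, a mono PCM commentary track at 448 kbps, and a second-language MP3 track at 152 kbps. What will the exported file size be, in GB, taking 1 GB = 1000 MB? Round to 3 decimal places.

18 min = 1080 s
Audio total: 408 + 448 + 152 = 1008 kbps = 1.008 Mbps.
Total bitrate: 37.31 + 1.008 = 38.318 Mbps.
Stream data: 38.318 Mbps × 1080 s = 41383.4 Mb.
41,383 Mb ÷ 8 = 5,173 MB → 5.173 GB.

5.173 GB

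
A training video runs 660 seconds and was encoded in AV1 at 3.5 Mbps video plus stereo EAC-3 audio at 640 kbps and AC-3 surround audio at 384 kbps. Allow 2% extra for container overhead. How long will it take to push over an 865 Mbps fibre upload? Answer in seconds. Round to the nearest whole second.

Audio total: 640 + 384 = 1024 kbps = 1.024 Mbps.
Total bitrate: 4.524 Mbps.
File: 4.524 Mbps × 660 s = 2985.8 Mb.
With 2% container overhead: ×1.02. → 3045.6 Mb.
At 865 Mbps: 3045.6 / 865 = 3.5 s ≈ 3.52 seconds.

4 seconds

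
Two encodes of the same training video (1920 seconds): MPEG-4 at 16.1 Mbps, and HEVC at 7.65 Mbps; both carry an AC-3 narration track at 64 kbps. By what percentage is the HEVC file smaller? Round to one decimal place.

Audio: 64 kbps = 0.064 Mbps.
MPEG-4: 16.164 Mbps × 1920 s = 31034.9 Mb = 3.613 GiB.
HEVC: 7.714 Mbps × 1920 s = 14810.9 Mb = 1.724 GiB.
Reduction: (1 − 1.724/3.613) × 100 = 52.28%.

52.3%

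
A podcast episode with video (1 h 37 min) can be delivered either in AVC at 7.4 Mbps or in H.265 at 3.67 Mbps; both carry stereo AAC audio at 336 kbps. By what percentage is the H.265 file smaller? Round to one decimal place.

48.2%

1 h 37 min = 97 min = 5820 s
Audio: 336 kbps = 0.336 Mbps.
AVC: 7.736 Mbps × 5820 s = 45023.5 Mb = 5.628 GB.
H.265: 4.006 Mbps × 5820 s = 23314.9 Mb = 2.914 GB.
Reduction: (1 − 2.914/5.628) × 100 = 48.22%.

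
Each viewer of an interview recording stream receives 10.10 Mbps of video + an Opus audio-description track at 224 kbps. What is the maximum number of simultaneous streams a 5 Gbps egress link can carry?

Audio: 224 kbps = 0.224 Mbps.
Per-viewer media rate: 10.324 Mbps.
5 Gbps = 5,000 Mbps; 5,000 / 10.324 = 484.31 → 484 viewers.

484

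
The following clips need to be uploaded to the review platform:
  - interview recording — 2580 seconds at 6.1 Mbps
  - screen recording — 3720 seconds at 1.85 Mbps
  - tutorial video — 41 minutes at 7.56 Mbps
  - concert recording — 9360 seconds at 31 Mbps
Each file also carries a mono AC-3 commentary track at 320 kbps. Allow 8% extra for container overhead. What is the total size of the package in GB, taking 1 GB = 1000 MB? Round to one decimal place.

45.5 GB

Audio: 320 kbps = 0.320 Mbps.
interview recording: 6.420 Mbps × 2580 s × 1.08 = 17888.7 Mb
screen recording: 2.170 Mbps × 3720 s × 1.08 = 8718.2 Mb
tutorial video: 7.880 Mbps × 2460 s × 1.08 = 20935.6 Mb
concert recording: 31.320 Mbps × 9360 s × 1.08 = 316607.6 Mb
Total: 364150.1 Mb = 45518.8 MB.
= 45.52 GB.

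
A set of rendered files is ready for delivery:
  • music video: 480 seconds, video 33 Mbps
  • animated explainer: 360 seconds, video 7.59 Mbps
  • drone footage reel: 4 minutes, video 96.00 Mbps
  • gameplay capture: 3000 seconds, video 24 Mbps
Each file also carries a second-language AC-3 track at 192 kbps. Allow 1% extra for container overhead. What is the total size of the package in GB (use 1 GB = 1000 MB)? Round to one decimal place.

Audio: 192 kbps = 0.192 Mbps.
music video: 33.192 Mbps × 480 s × 1.01 = 16091.5 Mb
animated explainer: 7.782 Mbps × 360 s × 1.01 = 2829.5 Mb
drone footage reel: 96.192 Mbps × 240 s × 1.01 = 23316.9 Mb
gameplay capture: 24.192 Mbps × 3000 s × 1.01 = 73301.8 Mb
Total: 115539.7 Mb = 14442.5 MB.
= 14.44 GB.

14.4 GB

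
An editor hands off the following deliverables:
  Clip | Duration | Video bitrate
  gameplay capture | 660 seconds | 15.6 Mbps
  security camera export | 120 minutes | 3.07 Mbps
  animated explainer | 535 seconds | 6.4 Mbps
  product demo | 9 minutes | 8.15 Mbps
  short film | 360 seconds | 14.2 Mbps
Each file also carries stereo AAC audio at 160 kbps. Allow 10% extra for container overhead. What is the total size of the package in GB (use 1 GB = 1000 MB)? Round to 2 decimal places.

Audio: 160 kbps = 0.160 Mbps.
gameplay capture: 15.760 Mbps × 660 s × 1.10 = 11441.8 Mb
security camera export: 3.230 Mbps × 7200 s × 1.10 = 25581.6 Mb
animated explainer: 6.560 Mbps × 535 s × 1.10 = 3860.6 Mb
product demo: 8.310 Mbps × 540 s × 1.10 = 4936.1 Mb
short film: 14.360 Mbps × 360 s × 1.10 = 5686.6 Mb
Total: 51506.6 Mb = 6438.3 MB.
= 6.438 GB.

6.44 GB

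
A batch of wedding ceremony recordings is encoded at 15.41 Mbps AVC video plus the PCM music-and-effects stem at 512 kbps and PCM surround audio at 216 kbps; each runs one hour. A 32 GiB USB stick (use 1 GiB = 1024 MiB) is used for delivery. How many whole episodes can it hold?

4

1 h = 3600 s
Audio total: 512 + 216 = 728 kbps = 0.728 Mbps.
Total bitrate: 16.138 Mbps.
Per item: 16.138 Mbps × 3600 s = 58,097 Mb = 7,262 MB.
Capacity: 32 GiB = 274,878 Mb; 4.73 items → 4 complete.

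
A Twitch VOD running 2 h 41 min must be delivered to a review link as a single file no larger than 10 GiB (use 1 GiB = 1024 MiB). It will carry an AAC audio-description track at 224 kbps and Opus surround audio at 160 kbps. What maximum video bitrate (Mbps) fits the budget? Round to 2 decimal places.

8.51 Mbps

Budget: 10 GiB = 85899.3 Mb.
2 h 41 min = 161 min = 9660 s
Total bitrate budget: 85899.3 Mb / 9660 s = 8.892 Mbps.
Audio total: 224 + 160 = 384 kbps = 0.384 Mbps.
Video: 8.892 − 0.384 = 8.508 Mbps.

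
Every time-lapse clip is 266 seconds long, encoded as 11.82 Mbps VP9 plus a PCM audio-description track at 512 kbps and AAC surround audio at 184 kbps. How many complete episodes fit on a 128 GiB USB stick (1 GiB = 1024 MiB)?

330

Audio total: 512 + 184 = 696 kbps = 0.696 Mbps.
Total bitrate: 12.516 Mbps.
Per item: 12.516 Mbps × 266 s = 3,329 Mb = 416.2 MB.
Capacity: 128 GiB = 1,099,512 Mb; 330.26 items → 330 complete.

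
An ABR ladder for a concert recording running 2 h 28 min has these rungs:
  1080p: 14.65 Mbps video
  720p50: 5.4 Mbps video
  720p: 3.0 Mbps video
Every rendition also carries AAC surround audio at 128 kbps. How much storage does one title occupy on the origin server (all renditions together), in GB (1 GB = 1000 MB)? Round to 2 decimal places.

26.01 GB

2 h 28 min = 148 min = 8880 s
Audio: 128 kbps = 0.128 Mbps.
Sum of rendition bitrates: (14.65+0.128) + (5.4+0.128) + (3.0+0.128) = 23.434 Mbps.
× 8880 s = 208,094 Mb = 26,012 MB = 26.01 GB.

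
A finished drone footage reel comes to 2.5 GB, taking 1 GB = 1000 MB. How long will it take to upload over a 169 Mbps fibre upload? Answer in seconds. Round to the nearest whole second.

File: 2.5 GB = 20000.0 Mb.
At 169 Mbps: 20000.0 / 169 = 118.3 s ≈ 118 seconds.

118 seconds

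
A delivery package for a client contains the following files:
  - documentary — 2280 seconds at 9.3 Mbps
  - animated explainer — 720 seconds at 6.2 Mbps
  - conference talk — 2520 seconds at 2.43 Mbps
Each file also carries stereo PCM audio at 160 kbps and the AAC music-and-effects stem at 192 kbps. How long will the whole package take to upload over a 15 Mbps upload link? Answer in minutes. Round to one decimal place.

Audio total: 160 + 192 = 352 kbps = 0.352 Mbps.
documentary: 9.652 Mbps × 2280 s = 22006.6 Mb
animated explainer: 6.552 Mbps × 720 s = 4717.4 Mb
conference talk: 2.782 Mbps × 2520 s = 7010.6 Mb
Total: 33734.6 Mb = 4216.8 MB.
At 15 Mbps: 33734.6 / 15 = 2249 s ≈ 37.5 minutes.

37.5 minutes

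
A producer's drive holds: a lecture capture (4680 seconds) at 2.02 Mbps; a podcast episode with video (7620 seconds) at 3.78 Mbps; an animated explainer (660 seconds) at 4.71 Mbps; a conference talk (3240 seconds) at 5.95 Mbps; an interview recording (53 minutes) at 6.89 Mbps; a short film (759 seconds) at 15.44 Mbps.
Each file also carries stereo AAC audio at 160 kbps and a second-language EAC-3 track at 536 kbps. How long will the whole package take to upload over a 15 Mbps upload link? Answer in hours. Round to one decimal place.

Audio total: 160 + 536 = 696 kbps = 0.696 Mbps.
lecture capture: 2.716 Mbps × 4680 s = 12710.9 Mb
podcast episode with video: 4.476 Mbps × 7620 s = 34107.1 Mb
animated explainer: 5.406 Mbps × 660 s = 3568.0 Mb
conference talk: 6.646 Mbps × 3240 s = 21533.0 Mb
interview recording: 7.586 Mbps × 3180 s = 24123.5 Mb
short film: 16.136 Mbps × 759 s = 12247.2 Mb
Total: 108289.7 Mb = 13536.2 MB.
At 15 Mbps: 108289.7 / 15 = 7219 s ≈ 2.01 hours.

2.0 hours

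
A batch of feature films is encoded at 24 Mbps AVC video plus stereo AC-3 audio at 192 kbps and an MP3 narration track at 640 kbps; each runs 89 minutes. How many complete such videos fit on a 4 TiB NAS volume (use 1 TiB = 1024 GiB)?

89 min = 5340 s
Audio total: 192 + 640 = 832 kbps = 0.832 Mbps.
Total bitrate: 24.832 Mbps.
Per item: 24.832 Mbps × 5340 s = 132,603 Mb = 16,575 MB.
Capacity: 4 TiB = 35,184,372 Mb; 265.34 items → 265 complete.

265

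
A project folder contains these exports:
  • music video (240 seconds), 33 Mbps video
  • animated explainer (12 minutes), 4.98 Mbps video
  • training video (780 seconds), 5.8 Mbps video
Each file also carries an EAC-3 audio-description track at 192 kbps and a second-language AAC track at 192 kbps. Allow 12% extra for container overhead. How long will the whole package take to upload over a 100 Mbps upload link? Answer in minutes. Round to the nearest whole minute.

3 minutes

Audio total: 192 + 192 = 384 kbps = 0.384 Mbps.
music video: 33.384 Mbps × 240 s × 1.12 = 8973.6 Mb
animated explainer: 5.364 Mbps × 720 s × 1.12 = 4325.5 Mb
training video: 6.184 Mbps × 780 s × 1.12 = 5402.3 Mb
Total: 18701.5 Mb = 2337.7 MB.
At 100 Mbps: 18701.5 / 100 = 187 s ≈ 3.12 minutes.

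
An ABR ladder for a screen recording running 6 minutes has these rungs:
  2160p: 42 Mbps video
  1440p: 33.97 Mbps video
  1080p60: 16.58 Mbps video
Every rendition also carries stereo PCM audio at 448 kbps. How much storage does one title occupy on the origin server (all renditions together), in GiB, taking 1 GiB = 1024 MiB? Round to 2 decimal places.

3.94 GiB

6 min = 360 s
Audio: 448 kbps = 0.448 Mbps.
Sum of rendition bitrates: (42+0.448) + (33.97+0.448) + (16.58+0.448) = 93.894 Mbps.
× 360 s = 33,802 Mb = 4,225 MB = 3.935 GiB.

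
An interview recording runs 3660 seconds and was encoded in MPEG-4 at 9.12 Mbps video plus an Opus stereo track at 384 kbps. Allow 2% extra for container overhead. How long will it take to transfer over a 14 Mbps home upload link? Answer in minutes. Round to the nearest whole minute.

42 minutes

Audio: 384 kbps = 0.384 Mbps.
Total bitrate: 9.504 Mbps.
File: 9.504 Mbps × 3660 s = 34784.6 Mb.
With 2% container overhead: ×1.02. → 35480.3 Mb.
At 14 Mbps: 35480.3 / 14 = 2534.3 s ≈ 42.2 minutes.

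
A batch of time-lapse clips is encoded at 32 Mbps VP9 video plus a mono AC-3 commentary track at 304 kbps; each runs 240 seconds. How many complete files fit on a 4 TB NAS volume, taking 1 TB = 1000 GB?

4127

Audio: 304 kbps = 0.304 Mbps.
Total bitrate: 32.304 Mbps.
Per item: 32.304 Mbps × 240 s = 7,753 Mb = 969.1 MB.
Capacity: 4 TB = 32,000,000 Mb; 4127.46 items → 4127 complete.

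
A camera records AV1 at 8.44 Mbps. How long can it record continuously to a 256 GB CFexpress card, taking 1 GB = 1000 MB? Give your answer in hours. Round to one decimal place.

Capacity: 256 GB = 2,048,000 Mb.
Recording time: 2,048,000 / 8.440 = 242,654 s ≈ 67.4 hours.

67.4 hours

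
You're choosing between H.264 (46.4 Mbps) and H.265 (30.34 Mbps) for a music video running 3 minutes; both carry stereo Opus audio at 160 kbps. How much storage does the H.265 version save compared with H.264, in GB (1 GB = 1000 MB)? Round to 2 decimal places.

0.36 GB

3 min = 180 s
Audio: 160 kbps = 0.160 Mbps.
H.264: 46.560 Mbps × 180 s = 8380.8 Mb = 1.048 GB.
H.265: 30.500 Mbps × 180 s = 5490.0 Mb = 0.686 GB.
Saving: 1.048 − 0.686 = 0.361 GB.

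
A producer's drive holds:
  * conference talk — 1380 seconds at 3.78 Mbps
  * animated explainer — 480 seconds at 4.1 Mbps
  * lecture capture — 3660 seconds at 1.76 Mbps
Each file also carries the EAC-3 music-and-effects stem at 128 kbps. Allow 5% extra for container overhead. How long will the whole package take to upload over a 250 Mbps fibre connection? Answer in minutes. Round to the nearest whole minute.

Audio: 128 kbps = 0.128 Mbps.
conference talk: 3.908 Mbps × 1380 s × 1.05 = 5662.7 Mb
animated explainer: 4.228 Mbps × 480 s × 1.05 = 2130.9 Mb
lecture capture: 1.888 Mbps × 3660 s × 1.05 = 7255.6 Mb
Total: 15049.2 Mb = 1881.1 MB.
At 250 Mbps: 15049.2 / 250 = 60 s ≈ 1 minutes.

1 minutes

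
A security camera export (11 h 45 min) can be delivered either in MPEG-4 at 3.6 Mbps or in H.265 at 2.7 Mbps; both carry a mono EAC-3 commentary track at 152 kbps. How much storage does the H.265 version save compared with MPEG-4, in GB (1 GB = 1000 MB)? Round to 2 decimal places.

11 h 45 min = 705 min = 42300 s
Audio: 152 kbps = 0.152 Mbps.
MPEG-4: 3.752 Mbps × 42300 s = 158709.6 Mb = 19.839 GB.
H.265: 2.852 Mbps × 42300 s = 120639.6 Mb = 15.080 GB.
Saving: 19.839 − 15.080 = 4.759 GB.

4.76 GB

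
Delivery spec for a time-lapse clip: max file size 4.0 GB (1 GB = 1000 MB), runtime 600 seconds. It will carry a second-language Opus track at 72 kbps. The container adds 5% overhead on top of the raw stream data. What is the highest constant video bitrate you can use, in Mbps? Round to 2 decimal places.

50.72 Mbps

Budget: 4.0 GB = 32000.0 Mb.
Stream payload after overhead: 32000.0 / 1.05 = 30476.2 Mb.
Total bitrate budget: 30476.2 Mb / 600 s = 50.794 Mbps.
Audio: 72 kbps = 0.072 Mbps.
Video: 50.794 − 0.072 = 50.722 Mbps.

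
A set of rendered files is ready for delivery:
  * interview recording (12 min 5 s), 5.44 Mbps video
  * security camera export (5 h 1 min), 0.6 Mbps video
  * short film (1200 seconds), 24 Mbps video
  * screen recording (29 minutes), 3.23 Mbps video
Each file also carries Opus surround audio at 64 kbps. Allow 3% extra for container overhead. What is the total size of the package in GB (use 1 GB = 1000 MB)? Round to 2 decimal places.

6.51 GB

Audio: 64 kbps = 0.064 Mbps.
interview recording: 5.504 Mbps × 725 s × 1.03 = 4110.1 Mb
security camera export: 0.664 Mbps × 18060 s × 1.03 = 12351.6 Mb
short film: 24.064 Mbps × 1200 s × 1.03 = 29743.1 Mb
screen recording: 3.294 Mbps × 1740 s × 1.03 = 5903.5 Mb
Total: 52108.3 Mb = 6513.5 MB.
= 6.514 GB.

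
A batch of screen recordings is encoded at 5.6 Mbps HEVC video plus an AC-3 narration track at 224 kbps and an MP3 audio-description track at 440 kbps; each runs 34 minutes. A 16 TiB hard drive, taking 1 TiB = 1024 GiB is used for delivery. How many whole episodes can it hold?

11013

34 min = 2040 s
Audio total: 224 + 440 = 664 kbps = 0.664 Mbps.
Total bitrate: 6.264 Mbps.
Per item: 6.264 Mbps × 2040 s = 12,779 Mb = 1,597 MB.
Capacity: 16 TiB = 140,737,488 Mb; 11013.56 items → 11013 complete.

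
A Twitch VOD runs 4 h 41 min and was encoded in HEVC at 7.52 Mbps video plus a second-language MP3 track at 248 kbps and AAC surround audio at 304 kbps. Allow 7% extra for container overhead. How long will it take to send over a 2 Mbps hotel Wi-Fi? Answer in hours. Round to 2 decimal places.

4 h 41 min = 281 min = 16860 s
Audio total: 248 + 304 = 552 kbps = 0.552 Mbps.
Total bitrate: 8.072 Mbps.
File: 8.072 Mbps × 16860 s = 136093.9 Mb.
With 7% container overhead: ×1.07. → 145620.5 Mb.
At 2 Mbps: 145620.5 / 2 = 72810.2 s ≈ 20.2 hours.

20.23 hours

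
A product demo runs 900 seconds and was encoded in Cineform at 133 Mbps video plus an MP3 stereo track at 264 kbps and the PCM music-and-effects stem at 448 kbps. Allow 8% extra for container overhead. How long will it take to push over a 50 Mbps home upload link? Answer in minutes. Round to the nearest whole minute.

43 minutes

Audio total: 264 + 448 = 712 kbps = 0.712 Mbps.
Total bitrate: 133.712 Mbps.
File: 133.712 Mbps × 900 s = 120340.8 Mb.
With 8% container overhead: ×1.08. → 129968.1 Mb.
At 50 Mbps: 129968.1 / 50 = 2599.4 s ≈ 43.3 minutes.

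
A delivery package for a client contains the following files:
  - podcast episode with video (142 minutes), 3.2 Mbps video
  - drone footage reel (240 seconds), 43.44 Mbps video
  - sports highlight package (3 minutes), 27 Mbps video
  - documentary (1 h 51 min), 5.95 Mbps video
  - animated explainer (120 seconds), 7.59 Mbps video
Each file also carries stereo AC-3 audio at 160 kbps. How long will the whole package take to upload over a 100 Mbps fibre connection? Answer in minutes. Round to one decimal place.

Audio: 160 kbps = 0.160 Mbps.
podcast episode with video: 3.360 Mbps × 8520 s = 28627.2 Mb
drone footage reel: 43.600 Mbps × 240 s = 10464.0 Mb
sports highlight package: 27.160 Mbps × 180 s = 4888.8 Mb
documentary: 6.110 Mbps × 6660 s = 40692.6 Mb
animated explainer: 7.750 Mbps × 120 s = 930.0 Mb
Total: 85602.6 Mb = 10700.3 MB.
At 100 Mbps: 85602.6 / 100 = 856 s ≈ 14.3 minutes.

14.3 minutes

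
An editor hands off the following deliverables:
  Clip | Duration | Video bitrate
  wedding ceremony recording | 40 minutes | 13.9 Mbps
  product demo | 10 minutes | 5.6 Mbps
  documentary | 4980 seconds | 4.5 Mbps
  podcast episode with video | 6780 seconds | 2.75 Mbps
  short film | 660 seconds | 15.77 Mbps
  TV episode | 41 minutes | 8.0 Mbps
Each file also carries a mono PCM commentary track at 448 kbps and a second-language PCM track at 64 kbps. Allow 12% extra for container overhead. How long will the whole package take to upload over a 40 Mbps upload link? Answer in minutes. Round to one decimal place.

Audio total: 448 + 64 = 512 kbps = 0.512 Mbps.
wedding ceremony recording: 14.412 Mbps × 2400 s × 1.12 = 38739.5 Mb
product demo: 6.112 Mbps × 600 s × 1.12 = 4107.3 Mb
documentary: 5.012 Mbps × 4980 s × 1.12 = 27954.9 Mb
podcast episode with video: 3.262 Mbps × 6780 s × 1.12 = 24770.3 Mb
short film: 16.282 Mbps × 660 s × 1.12 = 12035.7 Mb
TV episode: 8.512 Mbps × 2460 s × 1.12 = 23452.3 Mb
Total: 131059.9 Mb = 16382.5 MB.
At 40 Mbps: 131059.9 / 40 = 3276 s ≈ 54.6 minutes.

54.6 minutes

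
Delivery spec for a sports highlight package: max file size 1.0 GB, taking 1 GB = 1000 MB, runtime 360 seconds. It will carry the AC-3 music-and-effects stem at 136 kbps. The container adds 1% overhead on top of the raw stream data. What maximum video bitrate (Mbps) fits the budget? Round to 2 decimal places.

21.87 Mbps

Budget: 1.0 GB = 8000.0 Mb.
Stream payload after overhead: 8000.0 / 1.01 = 7920.8 Mb.
Total bitrate budget: 7920.8 Mb / 360 s = 22.002 Mbps.
Audio: 136 kbps = 0.136 Mbps.
Video: 22.002 − 0.136 = 21.866 Mbps.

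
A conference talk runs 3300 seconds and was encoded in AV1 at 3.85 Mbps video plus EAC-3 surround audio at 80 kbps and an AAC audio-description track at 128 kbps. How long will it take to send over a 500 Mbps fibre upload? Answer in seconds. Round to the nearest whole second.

27 seconds

Audio total: 80 + 128 = 208 kbps = 0.208 Mbps.
Total bitrate: 4.058 Mbps.
File: 4.058 Mbps × 3300 s = 13391.4 Mb.
At 500 Mbps: 13391.4 / 500 = 26.8 s ≈ 26.8 seconds.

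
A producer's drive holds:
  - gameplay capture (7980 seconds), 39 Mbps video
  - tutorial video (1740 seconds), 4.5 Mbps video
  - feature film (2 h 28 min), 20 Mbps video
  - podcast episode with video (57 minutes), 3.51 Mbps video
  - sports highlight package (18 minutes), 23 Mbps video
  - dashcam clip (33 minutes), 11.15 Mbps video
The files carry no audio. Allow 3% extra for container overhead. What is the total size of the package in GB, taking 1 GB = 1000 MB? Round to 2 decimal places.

71.53 GB

gameplay capture: 39.000 Mbps × 7980 s × 1.03 = 320556.6 Mb
tutorial video: 4.500 Mbps × 1740 s × 1.03 = 8064.9 Mb
feature film: 20.000 Mbps × 8880 s × 1.03 = 182928.0 Mb
podcast episode with video: 3.510 Mbps × 3420 s × 1.03 = 12364.3 Mb
sports highlight package: 23.000 Mbps × 1080 s × 1.03 = 25585.2 Mb
dashcam clip: 11.150 Mbps × 1980 s × 1.03 = 22739.3 Mb
Total: 572238.3 Mb = 71529.8 MB.
= 71.53 GB.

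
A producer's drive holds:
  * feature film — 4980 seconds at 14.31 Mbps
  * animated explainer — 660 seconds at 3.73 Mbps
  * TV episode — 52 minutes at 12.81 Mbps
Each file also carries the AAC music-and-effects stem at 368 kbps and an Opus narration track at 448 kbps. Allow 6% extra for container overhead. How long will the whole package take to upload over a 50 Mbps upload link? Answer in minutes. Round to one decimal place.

42.7 minutes

Audio total: 368 + 448 = 816 kbps = 0.816 Mbps.
feature film: 15.126 Mbps × 4980 s × 1.06 = 79847.1 Mb
animated explainer: 4.546 Mbps × 660 s × 1.06 = 3180.4 Mb
TV episode: 13.626 Mbps × 3120 s × 1.06 = 45063.9 Mb
Total: 128091.4 Mb = 16011.4 MB.
At 50 Mbps: 128091.4 / 50 = 2562 s ≈ 42.7 minutes.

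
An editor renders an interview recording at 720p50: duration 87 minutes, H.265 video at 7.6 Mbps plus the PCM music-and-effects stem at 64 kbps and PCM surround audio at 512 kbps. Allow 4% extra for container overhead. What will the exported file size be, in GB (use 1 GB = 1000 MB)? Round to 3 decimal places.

87 min = 5220 s
Audio total: 64 + 512 = 576 kbps = 0.576 Mbps.
Total bitrate: 7.6 + 0.576 = 8.176 Mbps.
Stream data: 8.176 Mbps × 5220 s = 42678.7 Mb.
With 4% container overhead: ×1.04.
44,386 Mb ÷ 8 = 5,548 MB → 5.548 GB.

5.548 GB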